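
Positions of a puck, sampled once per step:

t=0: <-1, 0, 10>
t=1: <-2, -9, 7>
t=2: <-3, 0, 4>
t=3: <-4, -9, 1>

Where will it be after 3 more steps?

The first coordinate changes by -1 each step, so at step 6 it is -1 + 6·(-1) = -7.
The second coordinate repeats the cycle [0, -9] with period 2; step 6 mod 2 = 0, giving 0.
The third coordinate changes by -3 each step, so at step 6 it is 10 + 6·(-3) = -8.

<-7, 0, -8>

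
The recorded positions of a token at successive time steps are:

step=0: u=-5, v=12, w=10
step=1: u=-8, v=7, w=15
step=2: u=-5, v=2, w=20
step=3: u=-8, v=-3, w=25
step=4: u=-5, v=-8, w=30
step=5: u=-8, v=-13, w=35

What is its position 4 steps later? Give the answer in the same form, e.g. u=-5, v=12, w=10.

U: cycles through -5, -8 every 2 steps. Step 9 lands at position 1 of the cycle → -8.
V: linear, -5 per step → -33 at step 9.
W: linear, +5 per step → 55 at step 9.

u=-8, v=-33, w=55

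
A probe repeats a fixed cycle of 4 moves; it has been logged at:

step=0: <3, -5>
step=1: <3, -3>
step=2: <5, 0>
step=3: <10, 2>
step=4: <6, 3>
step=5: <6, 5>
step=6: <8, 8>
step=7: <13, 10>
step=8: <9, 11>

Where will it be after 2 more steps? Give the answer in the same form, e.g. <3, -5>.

Differencing gives <+0, +2>, <+2, +3>, <+5, +2>, <-4, +1>, <+0, +2>, <+2, +3>, <+5, +2>, <-4, +1>. This is the pattern <+0, +2>, <+2, +3>, <+5, +2>, <-4, +1> repeated.
step 9: apply <+0, +2> → <9, 13>
step 10: apply <+2, +3> → <11, 16>

<11, 16>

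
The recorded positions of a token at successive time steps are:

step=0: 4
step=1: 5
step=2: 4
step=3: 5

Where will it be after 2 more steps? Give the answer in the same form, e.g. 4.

Consecutive displacements +1, -1, +1 scale by a factor of -1 each step.
step 4: 5 − 1 → 4
step 5: 4 + 1 → 5

5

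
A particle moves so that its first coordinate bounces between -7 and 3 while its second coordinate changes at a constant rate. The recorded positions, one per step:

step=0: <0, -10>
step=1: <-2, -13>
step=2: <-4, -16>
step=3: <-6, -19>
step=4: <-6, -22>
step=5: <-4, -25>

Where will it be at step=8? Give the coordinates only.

The first coordinate reflects between -7 and 3, moving 2 per step.
  step 6: -4 → -2
  step 7: -2 → 0
  step 8: 0 → 2
The second coordinate changes by -3 each step: at step 8 it is -34.

<2, -34>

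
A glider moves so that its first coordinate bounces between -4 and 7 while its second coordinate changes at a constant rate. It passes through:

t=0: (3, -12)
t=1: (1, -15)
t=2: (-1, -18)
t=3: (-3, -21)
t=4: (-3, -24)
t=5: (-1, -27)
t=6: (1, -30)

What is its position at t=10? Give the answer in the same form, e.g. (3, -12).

The first coordinate reflects between -4 and 7, moving 2 per step.
  step 7: 1 → 3
  step 8: 3 → 5
  step 9: 5 → 7
  step 10: 7 → 5
The second coordinate changes by -3 each step: at step 10 it is -42.

(5, -42)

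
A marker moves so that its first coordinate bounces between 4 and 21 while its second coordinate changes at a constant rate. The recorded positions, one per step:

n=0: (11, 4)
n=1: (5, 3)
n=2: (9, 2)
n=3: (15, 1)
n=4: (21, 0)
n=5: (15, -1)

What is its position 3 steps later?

(11, -4)

The first coordinate travels 6 per step and bounces off the walls at 4 and 21.
  step 6: 15 → 9
  step 7: 9 → 5
  step 8: 5 → 11
The second coordinate changes by -1 each step: at step 8 it is -4.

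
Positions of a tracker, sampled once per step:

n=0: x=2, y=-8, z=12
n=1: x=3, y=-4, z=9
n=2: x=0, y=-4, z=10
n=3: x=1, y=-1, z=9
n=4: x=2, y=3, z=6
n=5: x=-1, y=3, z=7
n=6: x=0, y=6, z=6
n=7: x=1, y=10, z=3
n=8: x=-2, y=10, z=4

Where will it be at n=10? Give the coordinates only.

x=0, y=17, z=0

Differencing gives (+1,+4,-3), (-3,+0,+1), (+1,+3,-1), (+1,+4,-3), (-3,+0,+1), (+1,+3,-1), (+1,+4,-3), (-3,+0,+1). This is the pattern (+1,+4,-3), (-3,+0,+1), (+1,+3,-1) repeated.
step 9: apply (+1,+3,-1) → x=-1, y=13, z=3
step 10: apply (+1,+4,-3) → x=0, y=17, z=0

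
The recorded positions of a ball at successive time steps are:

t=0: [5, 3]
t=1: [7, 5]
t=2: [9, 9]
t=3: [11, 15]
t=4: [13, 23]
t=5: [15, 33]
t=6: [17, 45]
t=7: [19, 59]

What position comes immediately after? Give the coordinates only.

[21, 75]

First differences are [+2, +2], [+2, +4], [+2, +6], [+2, +8], [+2, +10], [+2, +12], [+2, +14]; their common second difference is [+0, +2] (constant acceleration).
step 8: [19, 59] + [+2, +16] → [21, 75]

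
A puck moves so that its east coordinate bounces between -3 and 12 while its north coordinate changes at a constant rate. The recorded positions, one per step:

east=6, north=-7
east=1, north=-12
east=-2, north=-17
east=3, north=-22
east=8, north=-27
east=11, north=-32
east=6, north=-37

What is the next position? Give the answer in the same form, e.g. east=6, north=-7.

The east coordinate travels 5 per step and bounces off the walls at -3 and 12.
  step 7: 6 → 1
The north coordinate changes by -5 each step: at step 7 it is -42.

east=1, north=-42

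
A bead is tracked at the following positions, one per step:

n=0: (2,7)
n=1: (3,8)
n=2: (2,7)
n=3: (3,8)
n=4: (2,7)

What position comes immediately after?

(3,8)

The jumps are (+1,+1), (-1,-1), (+1,+1), (-1,-1) — a geometric progression with ratio -1.
step 5: (2,7) + (+1,+1) → (3,8)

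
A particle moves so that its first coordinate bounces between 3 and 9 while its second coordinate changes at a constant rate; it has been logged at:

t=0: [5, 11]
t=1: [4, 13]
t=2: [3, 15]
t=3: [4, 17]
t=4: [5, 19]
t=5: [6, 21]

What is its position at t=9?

[8, 29]

The first coordinate reflects between 3 and 9, moving 1 per step.
  step 6: 6 → 7
  step 7: 7 → 8
  step 8: 8 → 9
  step 9: 9 → 8
The second coordinate changes by +2 each step: at step 9 it is 29.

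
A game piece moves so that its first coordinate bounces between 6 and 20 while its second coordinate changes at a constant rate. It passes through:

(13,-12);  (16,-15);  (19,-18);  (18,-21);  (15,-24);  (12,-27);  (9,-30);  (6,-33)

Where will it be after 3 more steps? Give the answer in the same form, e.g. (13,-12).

(15,-42)

The first coordinate reflects between 6 and 20, moving 3 per step.
  step 8: 6 → 9
  step 9: 9 → 12
  step 10: 12 → 15
The second coordinate changes by -3 each step: at step 10 it is -42.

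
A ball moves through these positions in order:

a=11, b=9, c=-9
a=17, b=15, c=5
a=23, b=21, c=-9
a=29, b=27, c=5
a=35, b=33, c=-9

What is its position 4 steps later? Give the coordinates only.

A: linear, +6 per step → 59 at step 8.
B: linear, +6 per step → 57 at step 8.
C: cycles through -9, 5 every 2 steps. Step 8 lands at position 0 of the cycle → -9.

a=59, b=57, c=-9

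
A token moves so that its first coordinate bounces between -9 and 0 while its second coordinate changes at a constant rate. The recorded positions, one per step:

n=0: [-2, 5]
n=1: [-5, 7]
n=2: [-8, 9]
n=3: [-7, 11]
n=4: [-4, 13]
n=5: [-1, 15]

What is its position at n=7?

The first coordinate travels 3 per step and bounces off the walls at -9 and 0.
  step 6: -1 → -2
  step 7: -2 → -5
The second coordinate changes by +2 each step: at step 7 it is 19.

[-5, 19]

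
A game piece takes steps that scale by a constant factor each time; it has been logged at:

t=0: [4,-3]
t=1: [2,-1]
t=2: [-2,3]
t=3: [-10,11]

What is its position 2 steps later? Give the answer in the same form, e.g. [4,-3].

Step-to-step displacements: [-2,+2], [-4,+4], [-8,+8]; each is 2× the previous.
step 4: [-10,11] + [-16,+16] → [-26,27]
step 5: [-26,27] + [-32,+32] → [-58,59]

[-58,59]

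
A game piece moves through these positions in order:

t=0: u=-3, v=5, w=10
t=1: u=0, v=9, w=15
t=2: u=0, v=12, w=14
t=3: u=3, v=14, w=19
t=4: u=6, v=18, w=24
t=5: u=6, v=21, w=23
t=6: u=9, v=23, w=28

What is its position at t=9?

u=15, v=32, w=37

Differencing gives (+3,+4,+5), (+0,+3,-1), (+3,+2,+5), (+3,+4,+5), (+0,+3,-1), (+3,+2,+5). This is the pattern (+3,+4,+5), (+0,+3,-1), (+3,+2,+5) repeated.
step 7: apply (+3,+4,+5) → u=12, v=27, w=33
step 8: apply (+0,+3,-1) → u=12, v=30, w=32
step 9: apply (+3,+2,+5) → u=15, v=32, w=37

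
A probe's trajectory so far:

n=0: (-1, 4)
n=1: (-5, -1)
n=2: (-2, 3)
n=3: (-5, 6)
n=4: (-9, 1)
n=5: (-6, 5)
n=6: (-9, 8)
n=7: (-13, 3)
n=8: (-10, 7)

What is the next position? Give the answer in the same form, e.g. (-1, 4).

(-13, 10)

Differencing gives (-4, -5), (+3, +4), (-3, +3), (-4, -5), (+3, +4), (-3, +3), (-4, -5), (+3, +4). This is the pattern (-4, -5), (+3, +4), (-3, +3) repeated.
step 9: apply (-3, +3) → (-13, 10)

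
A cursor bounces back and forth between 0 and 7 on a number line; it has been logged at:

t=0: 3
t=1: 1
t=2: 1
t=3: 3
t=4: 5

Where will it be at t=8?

The value reflects between 0 and 7, moving 2 per step.
  step 5: 5 → 7
  step 6: 7 → 5
  step 7: 5 → 3
  step 8: 3 → 1

1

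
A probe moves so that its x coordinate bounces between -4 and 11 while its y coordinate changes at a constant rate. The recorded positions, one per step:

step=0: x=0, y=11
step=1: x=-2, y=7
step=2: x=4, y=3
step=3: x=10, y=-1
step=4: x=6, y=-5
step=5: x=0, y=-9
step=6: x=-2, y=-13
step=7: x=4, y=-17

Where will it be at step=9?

x=6, y=-25

The x coordinate reflects between -4 and 11, moving 6 per step.
  step 8: 4 → 10
  step 9: 10 → 6
The y coordinate changes by -4 each step: at step 9 it is -25.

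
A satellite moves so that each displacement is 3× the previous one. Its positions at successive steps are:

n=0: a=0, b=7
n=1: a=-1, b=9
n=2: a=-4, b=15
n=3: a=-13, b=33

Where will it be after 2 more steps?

a=-121, b=249

Consecutive displacements (-1,+2), (-3,+6), (-9,+18) scale by a factor of 3 each step.
step 4: a=-13, b=33 + (-27,+54) → a=-40, b=87
step 5: a=-40, b=87 + (-81,+162) → a=-121, b=249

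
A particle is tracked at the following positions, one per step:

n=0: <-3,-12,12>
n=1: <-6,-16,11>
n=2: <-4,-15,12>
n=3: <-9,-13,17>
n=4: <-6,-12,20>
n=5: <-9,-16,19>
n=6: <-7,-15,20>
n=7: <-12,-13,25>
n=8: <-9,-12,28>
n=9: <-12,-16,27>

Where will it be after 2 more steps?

Step-to-step displacements: <-3,-4,-1>, <+2,+1,+1>, <-5,+2,+5>, <+3,+1,+3>, <-3,-4,-1>, <+2,+1,+1>, <-5,+2,+5>, <+3,+1,+3>, <-3,-4,-1> — a repeating cycle of length 4.
step 10: apply <+2,+1,+1> → <-10,-15,28>
step 11: apply <-5,+2,+5> → <-15,-13,33>

<-15,-13,33>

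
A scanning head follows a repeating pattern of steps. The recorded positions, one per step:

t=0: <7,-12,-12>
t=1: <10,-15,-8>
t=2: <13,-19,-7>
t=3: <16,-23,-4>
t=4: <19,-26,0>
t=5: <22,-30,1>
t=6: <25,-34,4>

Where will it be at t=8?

<31,-41,9>

The moves between consecutive positions are <+3,-3,+4>, <+3,-4,+1>, <+3,-4,+3>, <+3,-3,+4>, <+3,-4,+1>, <+3,-4,+3>; they repeat the 3-cycle [<+3,-3,+4>, <+3,-4,+1>, <+3,-4,+3>].
step 7: apply <+3,-3,+4> → <28,-37,8>
step 8: apply <+3,-4,+1> → <31,-41,9>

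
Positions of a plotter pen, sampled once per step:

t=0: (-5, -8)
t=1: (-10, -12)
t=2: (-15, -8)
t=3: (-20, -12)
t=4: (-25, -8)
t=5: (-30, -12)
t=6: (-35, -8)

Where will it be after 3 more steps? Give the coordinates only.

The moves between consecutive positions are (-5, -4), (-5, +4), (-5, -4), (-5, +4), (-5, -4), (-5, +4); they repeat the 2-cycle [(-5, -4), (-5, +4)].
step 7: apply (-5, -4) → (-40, -12)
step 8: apply (-5, +4) → (-45, -8)
step 9: apply (-5, -4) → (-50, -12)

(-50, -12)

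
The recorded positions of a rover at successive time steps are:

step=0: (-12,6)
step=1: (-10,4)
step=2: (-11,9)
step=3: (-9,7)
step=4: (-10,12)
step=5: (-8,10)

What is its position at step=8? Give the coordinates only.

Differencing gives (+2,-2), (-1,+5), (+2,-2), (-1,+5), (+2,-2). This is the pattern (+2,-2), (-1,+5) repeated.
step 6: apply (-1,+5) → (-9,15)
step 7: apply (+2,-2) → (-7,13)
step 8: apply (-1,+5) → (-8,18)

(-8,18)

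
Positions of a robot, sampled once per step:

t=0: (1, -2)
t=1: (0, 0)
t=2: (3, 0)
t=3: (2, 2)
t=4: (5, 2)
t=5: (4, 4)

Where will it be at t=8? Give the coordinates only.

(9, 6)

Step-to-step displacements: (-1, +2), (+3, +0), (-1, +2), (+3, +0), (-1, +2) — a repeating cycle of length 2.
step 6: apply (+3, +0) → (7, 4)
step 7: apply (-1, +2) → (6, 6)
step 8: apply (+3, +0) → (9, 6)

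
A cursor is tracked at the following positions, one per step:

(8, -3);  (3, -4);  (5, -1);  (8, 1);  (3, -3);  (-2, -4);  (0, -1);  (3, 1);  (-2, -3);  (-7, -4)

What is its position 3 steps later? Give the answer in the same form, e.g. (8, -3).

(-7, -3)

Differencing gives (-5, -1), (+2, +3), (+3, +2), (-5, -4), (-5, -1), (+2, +3), (+3, +2), (-5, -4), (-5, -1). This is the pattern (-5, -1), (+2, +3), (+3, +2), (-5, -4) repeated.
step 10: apply (+2, +3) → (-5, -1)
step 11: apply (+3, +2) → (-2, 1)
step 12: apply (-5, -4) → (-7, -3)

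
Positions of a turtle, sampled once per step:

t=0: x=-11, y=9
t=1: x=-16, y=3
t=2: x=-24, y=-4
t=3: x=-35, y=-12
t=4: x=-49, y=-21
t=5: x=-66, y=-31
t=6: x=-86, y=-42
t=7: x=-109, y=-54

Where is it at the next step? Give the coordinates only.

x=-135, y=-67

Taking differences between consecutive positions: (-5,-6), (-8,-7), (-11,-8), (-14,-9), (-17,-10), (-20,-11), (-23,-12). These grow by (-3,-1) each step.
step 8: x=-109, y=-54 + (-26,-13) → x=-135, y=-67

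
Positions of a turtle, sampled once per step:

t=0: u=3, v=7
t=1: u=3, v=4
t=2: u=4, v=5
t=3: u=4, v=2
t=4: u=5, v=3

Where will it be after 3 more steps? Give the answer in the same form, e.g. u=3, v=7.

u=6, v=-2

The moves between consecutive positions are (+0, -3), (+1, +1), (+0, -3), (+1, +1); they repeat the 2-cycle [(+0, -3), (+1, +1)].
step 5: apply (+0, -3) → u=5, v=0
step 6: apply (+1, +1) → u=6, v=1
step 7: apply (+0, -3) → u=6, v=-2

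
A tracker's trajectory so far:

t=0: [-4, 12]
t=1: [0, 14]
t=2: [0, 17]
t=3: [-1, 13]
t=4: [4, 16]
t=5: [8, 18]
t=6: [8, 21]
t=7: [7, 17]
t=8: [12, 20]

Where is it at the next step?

[16, 22]

Step-to-step displacements: [+4, +2], [+0, +3], [-1, -4], [+5, +3], [+4, +2], [+0, +3], [-1, -4], [+5, +3] — a repeating cycle of length 4.
step 9: apply [+4, +2] → [16, 22]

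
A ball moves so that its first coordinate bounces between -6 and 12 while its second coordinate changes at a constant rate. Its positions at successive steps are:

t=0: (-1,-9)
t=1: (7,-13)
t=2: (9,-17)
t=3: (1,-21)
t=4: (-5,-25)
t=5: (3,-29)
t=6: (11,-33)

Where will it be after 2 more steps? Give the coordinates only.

(-3,-41)

The first coordinate travels 8 per step and bounces off the walls at -6 and 12.
  step 7: 11 → 5
  step 8: 5 → -3
The second coordinate changes by -4 each step: at step 8 it is -41.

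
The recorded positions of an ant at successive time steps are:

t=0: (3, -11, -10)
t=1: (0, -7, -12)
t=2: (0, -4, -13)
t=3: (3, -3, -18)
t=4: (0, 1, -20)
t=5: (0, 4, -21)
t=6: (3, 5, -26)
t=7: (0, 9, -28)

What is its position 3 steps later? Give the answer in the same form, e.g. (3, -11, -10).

The moves between consecutive positions are (-3, +4, -2), (+0, +3, -1), (+3, +1, -5), (-3, +4, -2), (+0, +3, -1), (+3, +1, -5), (-3, +4, -2); they repeat the 3-cycle [(-3, +4, -2), (+0, +3, -1), (+3, +1, -5)].
step 8: apply (+0, +3, -1) → (0, 12, -29)
step 9: apply (+3, +1, -5) → (3, 13, -34)
step 10: apply (-3, +4, -2) → (0, 17, -36)

(0, 17, -36)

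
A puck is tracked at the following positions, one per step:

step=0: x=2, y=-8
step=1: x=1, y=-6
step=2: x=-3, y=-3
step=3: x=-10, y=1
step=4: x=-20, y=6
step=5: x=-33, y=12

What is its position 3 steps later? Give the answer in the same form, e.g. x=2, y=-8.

Taking differences between consecutive positions: (-1,+2), (-4,+3), (-7,+4), (-10,+5), (-13,+6). These grow by (-3,+1) each step.
step 6: x=-33, y=12 + (-16,+7) → x=-49, y=19
step 7: x=-49, y=19 + (-19,+8) → x=-68, y=27
step 8: x=-68, y=27 + (-22,+9) → x=-90, y=36

x=-90, y=36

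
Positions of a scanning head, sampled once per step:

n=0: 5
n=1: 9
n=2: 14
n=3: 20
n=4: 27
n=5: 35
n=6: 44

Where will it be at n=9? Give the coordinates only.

77

Taking differences between consecutive positions: +4, +5, +6, +7, +8, +9. These grow by +1 each step.
step 7: 44 + 10 → 54
step 8: 54 + 11 → 65
step 9: 65 + 12 → 77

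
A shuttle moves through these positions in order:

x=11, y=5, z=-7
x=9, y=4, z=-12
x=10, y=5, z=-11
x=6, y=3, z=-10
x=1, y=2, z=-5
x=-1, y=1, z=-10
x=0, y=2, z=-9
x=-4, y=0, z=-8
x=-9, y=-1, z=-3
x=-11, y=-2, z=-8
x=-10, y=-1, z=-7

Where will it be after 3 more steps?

x=-21, y=-5, z=-6

Differencing gives (-2,-1,-5), (+1,+1,+1), (-4,-2,+1), (-5,-1,+5), (-2,-1,-5), (+1,+1,+1), (-4,-2,+1), (-5,-1,+5), (-2,-1,-5), (+1,+1,+1). This is the pattern (-2,-1,-5), (+1,+1,+1), (-4,-2,+1), (-5,-1,+5) repeated.
step 11: apply (-4,-2,+1) → x=-14, y=-3, z=-6
step 12: apply (-5,-1,+5) → x=-19, y=-4, z=-1
step 13: apply (-2,-1,-5) → x=-21, y=-5, z=-6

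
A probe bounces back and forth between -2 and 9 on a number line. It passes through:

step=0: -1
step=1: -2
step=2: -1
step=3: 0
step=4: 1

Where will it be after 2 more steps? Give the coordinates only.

The value travels 1 per step and bounces off the walls at -2 and 9.
  step 5: 1 → 2
  step 6: 2 → 3

3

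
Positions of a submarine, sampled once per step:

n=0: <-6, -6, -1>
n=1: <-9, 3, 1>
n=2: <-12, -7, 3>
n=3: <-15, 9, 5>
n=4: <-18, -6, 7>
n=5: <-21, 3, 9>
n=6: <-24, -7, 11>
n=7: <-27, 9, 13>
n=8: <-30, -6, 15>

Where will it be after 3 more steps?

The first coordinate changes by -3 each step, so at step 11 it is -6 + 11·(-3) = -39.
The second coordinate repeats the cycle [-6, 3, -7, 9] with period 4; step 11 mod 4 = 3, giving 9.
The third coordinate changes by +2 each step, so at step 11 it is -1 + 11·(2) = 21.

<-39, 9, 21>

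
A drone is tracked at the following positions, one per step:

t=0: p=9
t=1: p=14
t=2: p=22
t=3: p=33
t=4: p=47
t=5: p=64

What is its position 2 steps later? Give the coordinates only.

p=107

Successive displacements: +5, +8, +11, +14, +17 — each changes by +3.
step 6: 64 + 20 → p=84
step 7: 84 + 23 → p=107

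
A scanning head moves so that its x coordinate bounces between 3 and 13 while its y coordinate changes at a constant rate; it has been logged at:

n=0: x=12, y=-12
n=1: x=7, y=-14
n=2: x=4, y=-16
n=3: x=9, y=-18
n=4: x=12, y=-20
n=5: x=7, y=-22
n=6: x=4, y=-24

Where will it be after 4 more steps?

x=4, y=-32

The x coordinate reflects between 3 and 13, moving 5 per step.
  step 7: 4 → 9
  step 8: 9 → 12
  step 9: 12 → 7
  step 10: 7 → 4
The y coordinate changes by -2 each step: at step 10 it is -32.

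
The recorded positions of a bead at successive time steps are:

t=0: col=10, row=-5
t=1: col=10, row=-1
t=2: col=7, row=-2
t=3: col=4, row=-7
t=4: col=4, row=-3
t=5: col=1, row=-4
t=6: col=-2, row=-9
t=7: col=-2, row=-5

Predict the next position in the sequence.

col=-5, row=-6

The moves between consecutive positions are (+0,+4), (-3,-1), (-3,-5), (+0,+4), (-3,-1), (-3,-5), (+0,+4); they repeat the 3-cycle [(+0,+4), (-3,-1), (-3,-5)].
step 8: apply (-3,-1) → col=-5, row=-6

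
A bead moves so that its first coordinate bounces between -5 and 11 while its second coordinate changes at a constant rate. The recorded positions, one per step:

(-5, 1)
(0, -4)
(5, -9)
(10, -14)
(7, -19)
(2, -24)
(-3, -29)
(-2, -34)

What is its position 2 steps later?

(8, -44)

The first coordinate travels 5 per step and bounces off the walls at -5 and 11.
  step 8: -2 → 3
  step 9: 3 → 8
The second coordinate changes by -5 each step: at step 9 it is -44.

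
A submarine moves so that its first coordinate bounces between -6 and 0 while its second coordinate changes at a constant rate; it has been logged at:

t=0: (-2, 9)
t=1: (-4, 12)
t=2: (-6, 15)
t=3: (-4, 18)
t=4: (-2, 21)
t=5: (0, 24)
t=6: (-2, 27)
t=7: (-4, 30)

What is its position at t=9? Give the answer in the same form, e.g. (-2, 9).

The first coordinate travels 2 per step and bounces off the walls at -6 and 0.
  step 8: -4 → -6
  step 9: -6 → -4
The second coordinate changes by +3 each step: at step 9 it is 36.

(-4, 36)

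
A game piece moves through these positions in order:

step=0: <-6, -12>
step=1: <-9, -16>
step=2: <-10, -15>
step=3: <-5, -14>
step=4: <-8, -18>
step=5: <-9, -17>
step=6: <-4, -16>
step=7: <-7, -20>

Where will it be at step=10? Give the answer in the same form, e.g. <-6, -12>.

The moves between consecutive positions are <-3, -4>, <-1, +1>, <+5, +1>, <-3, -4>, <-1, +1>, <+5, +1>, <-3, -4>; they repeat the 3-cycle [<-3, -4>, <-1, +1>, <+5, +1>].
step 8: apply <-1, +1> → <-8, -19>
step 9: apply <+5, +1> → <-3, -18>
step 10: apply <-3, -4> → <-6, -22>

<-6, -22>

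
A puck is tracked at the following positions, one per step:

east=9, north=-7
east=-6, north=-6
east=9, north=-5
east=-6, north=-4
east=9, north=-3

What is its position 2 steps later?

east=9, north=-1

East: cycles through 9, -6 every 2 steps. Step 6 lands at position 0 of the cycle → 9.
North: linear, +1 per step → -1 at step 6.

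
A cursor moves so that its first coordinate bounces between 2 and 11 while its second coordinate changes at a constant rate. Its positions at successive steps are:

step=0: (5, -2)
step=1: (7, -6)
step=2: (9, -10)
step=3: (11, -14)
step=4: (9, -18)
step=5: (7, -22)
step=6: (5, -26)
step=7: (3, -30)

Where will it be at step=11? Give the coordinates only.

(9, -46)

The first coordinate reflects between 2 and 11, moving 2 per step.
  step 8: 3 → 3
  step 9: 3 → 5
  step 10: 5 → 7
  step 11: 7 → 9
The second coordinate changes by -4 each step: at step 11 it is -46.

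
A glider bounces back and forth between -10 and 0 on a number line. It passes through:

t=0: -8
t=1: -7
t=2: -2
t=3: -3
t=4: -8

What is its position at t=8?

-8

The value travels 5 per step and bounces off the walls at -10 and 0.
  step 5: -8 → -7
  step 6: -7 → -2
  step 7: -2 → -3
  step 8: -3 → -8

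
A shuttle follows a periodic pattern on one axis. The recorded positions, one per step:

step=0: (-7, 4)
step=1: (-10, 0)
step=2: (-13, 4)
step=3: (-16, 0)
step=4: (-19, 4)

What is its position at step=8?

(-31, 4)

The first coordinate changes by -3 each step, so at step 8 it is -7 + 8·(-3) = -31.
The second coordinate repeats the cycle [4, 0] with period 2; step 8 mod 2 = 0, giving 4.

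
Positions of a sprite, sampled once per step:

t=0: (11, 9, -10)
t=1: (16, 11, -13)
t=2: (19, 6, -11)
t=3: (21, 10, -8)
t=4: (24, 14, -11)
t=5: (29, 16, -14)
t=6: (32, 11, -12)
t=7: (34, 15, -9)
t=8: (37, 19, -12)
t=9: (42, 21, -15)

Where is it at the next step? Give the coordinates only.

(45, 16, -13)

Differencing gives (+5, +2, -3), (+3, -5, +2), (+2, +4, +3), (+3, +4, -3), (+5, +2, -3), (+3, -5, +2), (+2, +4, +3), (+3, +4, -3), (+5, +2, -3). This is the pattern (+5, +2, -3), (+3, -5, +2), (+2, +4, +3), (+3, +4, -3) repeated.
step 10: apply (+3, -5, +2) → (45, 16, -13)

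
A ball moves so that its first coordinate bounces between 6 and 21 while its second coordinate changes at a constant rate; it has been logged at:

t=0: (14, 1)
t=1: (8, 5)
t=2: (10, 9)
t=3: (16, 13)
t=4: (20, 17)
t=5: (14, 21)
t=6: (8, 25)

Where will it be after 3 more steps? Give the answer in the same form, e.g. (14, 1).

(20, 37)

The first coordinate travels 6 per step and bounces off the walls at 6 and 21.
  step 7: 8 → 10
  step 8: 10 → 16
  step 9: 16 → 20
The second coordinate changes by +4 each step: at step 9 it is 37.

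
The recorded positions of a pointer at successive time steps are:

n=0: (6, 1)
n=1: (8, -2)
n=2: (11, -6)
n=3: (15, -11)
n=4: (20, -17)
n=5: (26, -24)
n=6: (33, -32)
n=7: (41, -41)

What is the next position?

(50, -51)

Successive displacements: (+2, -3), (+3, -4), (+4, -5), (+5, -6), (+6, -7), (+7, -8), (+8, -9) — each changes by (+1, -1).
step 8: (41, -41) + (+9, -10) → (50, -51)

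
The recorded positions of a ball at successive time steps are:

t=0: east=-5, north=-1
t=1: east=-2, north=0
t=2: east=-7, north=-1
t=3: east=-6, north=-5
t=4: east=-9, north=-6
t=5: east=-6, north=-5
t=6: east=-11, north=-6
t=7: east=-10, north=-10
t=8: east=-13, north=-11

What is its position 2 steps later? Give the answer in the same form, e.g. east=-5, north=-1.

east=-15, north=-11

The moves between consecutive positions are (+3,+1), (-5,-1), (+1,-4), (-3,-1), (+3,+1), (-5,-1), (+1,-4), (-3,-1); they repeat the 4-cycle [(+3,+1), (-5,-1), (+1,-4), (-3,-1)].
step 9: apply (+3,+1) → east=-10, north=-10
step 10: apply (-5,-1) → east=-15, north=-11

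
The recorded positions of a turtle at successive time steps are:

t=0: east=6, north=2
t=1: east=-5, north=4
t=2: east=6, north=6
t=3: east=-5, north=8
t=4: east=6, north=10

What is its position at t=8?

east=6, north=18

East: cycles through 6, -5 every 2 steps. Step 8 lands at position 0 of the cycle → 6.
North: linear, +2 per step → 18 at step 8.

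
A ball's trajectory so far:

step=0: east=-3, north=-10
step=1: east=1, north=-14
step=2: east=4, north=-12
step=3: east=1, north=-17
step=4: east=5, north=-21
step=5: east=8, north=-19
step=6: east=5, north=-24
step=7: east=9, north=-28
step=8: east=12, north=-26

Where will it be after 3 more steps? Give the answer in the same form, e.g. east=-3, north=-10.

Differencing gives (+4,-4), (+3,+2), (-3,-5), (+4,-4), (+3,+2), (-3,-5), (+4,-4), (+3,+2). This is the pattern (+4,-4), (+3,+2), (-3,-5) repeated.
step 9: apply (-3,-5) → east=9, north=-31
step 10: apply (+4,-4) → east=13, north=-35
step 11: apply (+3,+2) → east=16, north=-33

east=16, north=-33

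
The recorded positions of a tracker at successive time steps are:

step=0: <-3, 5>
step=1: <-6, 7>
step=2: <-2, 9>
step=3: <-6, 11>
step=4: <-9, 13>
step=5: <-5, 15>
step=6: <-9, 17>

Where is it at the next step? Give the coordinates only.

<-12, 19>

Differencing gives <-3, +2>, <+4, +2>, <-4, +2>, <-3, +2>, <+4, +2>, <-4, +2>. This is the pattern <-3, +2>, <+4, +2>, <-4, +2> repeated.
step 7: apply <-3, +2> → <-12, 19>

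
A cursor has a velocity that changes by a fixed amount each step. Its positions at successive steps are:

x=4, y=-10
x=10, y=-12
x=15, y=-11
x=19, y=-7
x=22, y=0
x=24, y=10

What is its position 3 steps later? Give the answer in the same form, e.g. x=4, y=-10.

Taking differences between consecutive positions: (+6,-2), (+5,+1), (+4,+4), (+3,+7), (+2,+10). These grow by (-1,+3) each step.
step 6: x=24, y=10 + (+1,+13) → x=25, y=23
step 7: x=25, y=23 + (+0,+16) → x=25, y=39
step 8: x=25, y=39 + (-1,+19) → x=24, y=58

x=24, y=58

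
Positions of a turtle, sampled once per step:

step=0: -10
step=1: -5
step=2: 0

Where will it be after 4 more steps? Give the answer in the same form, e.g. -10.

Constant displacement of +5 per step.
step 3: 0 + 5 → 5
step 4: 5 + 5 → 10
step 5: 10 + 5 → 15
step 6: 15 + 5 → 20

20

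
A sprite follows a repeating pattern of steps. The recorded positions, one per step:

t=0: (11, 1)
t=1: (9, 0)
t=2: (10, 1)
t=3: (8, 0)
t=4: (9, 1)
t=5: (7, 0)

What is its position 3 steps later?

Step-to-step displacements: (-2, -1), (+1, +1), (-2, -1), (+1, +1), (-2, -1) — a repeating cycle of length 2.
step 6: apply (+1, +1) → (8, 1)
step 7: apply (-2, -1) → (6, 0)
step 8: apply (+1, +1) → (7, 1)

(7, 1)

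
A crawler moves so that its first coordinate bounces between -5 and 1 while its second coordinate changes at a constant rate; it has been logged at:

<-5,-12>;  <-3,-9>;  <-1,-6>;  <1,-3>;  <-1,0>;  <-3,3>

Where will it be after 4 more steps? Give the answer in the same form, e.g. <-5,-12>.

<1,15>

The first coordinate travels 2 per step and bounces off the walls at -5 and 1.
  step 6: -3 → -5
  step 7: -5 → -3
  step 8: -3 → -1
  step 9: -1 → 1
The second coordinate changes by +3 each step: at step 9 it is 15.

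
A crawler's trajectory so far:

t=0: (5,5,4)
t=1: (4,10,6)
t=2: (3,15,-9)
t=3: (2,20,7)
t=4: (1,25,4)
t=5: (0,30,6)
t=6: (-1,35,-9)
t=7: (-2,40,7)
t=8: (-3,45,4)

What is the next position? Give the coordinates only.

The first coordinate changes by -1 each step, so at step 9 it is 5 + 9·(-1) = -4.
The second coordinate changes by +5 each step, so at step 9 it is 5 + 9·(5) = 50.
The third coordinate repeats the cycle [4, 6, -9, 7] with period 4; step 9 mod 4 = 1, giving 6.

(-4,50,6)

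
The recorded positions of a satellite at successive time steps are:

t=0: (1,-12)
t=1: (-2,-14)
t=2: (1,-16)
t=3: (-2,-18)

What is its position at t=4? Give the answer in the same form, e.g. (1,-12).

The first coordinate repeats the cycle [1, -2] with period 2; step 4 mod 2 = 0, giving 1.
The second coordinate changes by -2 each step, so at step 4 it is -12 + 4·(-2) = -20.

(1,-20)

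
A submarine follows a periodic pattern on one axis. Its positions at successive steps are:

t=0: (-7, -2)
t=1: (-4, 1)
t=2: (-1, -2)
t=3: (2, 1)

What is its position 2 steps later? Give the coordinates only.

First: linear, +3 per step → 8 at step 5.
Second: cycles through -2, 1 every 2 steps. Step 5 lands at position 1 of the cycle → 1.

(8, 1)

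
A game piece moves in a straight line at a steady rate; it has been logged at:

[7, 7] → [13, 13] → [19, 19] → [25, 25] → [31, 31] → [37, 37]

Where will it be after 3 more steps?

The position changes by [+6, +6] every step.
step 6: [37, 37] + [+6, +6] → [43, 43]
step 7: [43, 43] + [+6, +6] → [49, 49]
step 8: [49, 49] + [+6, +6] → [55, 55]

[55, 55]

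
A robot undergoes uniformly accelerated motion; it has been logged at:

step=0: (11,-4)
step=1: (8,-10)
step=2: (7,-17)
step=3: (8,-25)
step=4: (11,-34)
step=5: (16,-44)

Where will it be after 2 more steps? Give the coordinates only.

Taking differences between consecutive positions: (-3,-6), (-1,-7), (+1,-8), (+3,-9), (+5,-10). These grow by (+2,-1) each step.
step 6: (16,-44) + (+7,-11) → (23,-55)
step 7: (23,-55) + (+9,-12) → (32,-67)

(32,-67)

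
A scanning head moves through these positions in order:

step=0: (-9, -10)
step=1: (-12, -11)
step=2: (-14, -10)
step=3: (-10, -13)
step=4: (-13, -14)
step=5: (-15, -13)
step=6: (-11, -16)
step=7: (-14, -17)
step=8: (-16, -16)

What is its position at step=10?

The moves between consecutive positions are (-3, -1), (-2, +1), (+4, -3), (-3, -1), (-2, +1), (+4, -3), (-3, -1), (-2, +1); they repeat the 3-cycle [(-3, -1), (-2, +1), (+4, -3)].
step 9: apply (+4, -3) → (-12, -19)
step 10: apply (-3, -1) → (-15, -20)

(-15, -20)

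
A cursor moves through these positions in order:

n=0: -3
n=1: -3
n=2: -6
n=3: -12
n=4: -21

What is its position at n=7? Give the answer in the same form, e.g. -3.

-66

Taking differences between consecutive positions: +0, -3, -6, -9. These grow by -3 each step.
step 5: -21 − 12 → -33
step 6: -33 − 15 → -48
step 7: -48 − 18 → -66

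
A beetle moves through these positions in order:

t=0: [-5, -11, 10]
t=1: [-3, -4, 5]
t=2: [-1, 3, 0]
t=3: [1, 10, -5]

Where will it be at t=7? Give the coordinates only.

The position changes by [+2, +7, -5] every step.
step 4: [1, 10, -5] + [+2, +7, -5] → [3, 17, -10]
step 5: [3, 17, -10] + [+2, +7, -5] → [5, 24, -15]
step 6: [5, 24, -15] + [+2, +7, -5] → [7, 31, -20]
step 7: [7, 31, -20] + [+2, +7, -5] → [9, 38, -25]

[9, 38, -25]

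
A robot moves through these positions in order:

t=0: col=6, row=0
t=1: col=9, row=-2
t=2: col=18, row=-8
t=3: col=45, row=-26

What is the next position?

The jumps are (+3, -2), (+9, -6), (+27, -18) — a geometric progression with ratio 3.
step 4: col=45, row=-26 + (+81, -54) → col=126, row=-80

col=126, row=-80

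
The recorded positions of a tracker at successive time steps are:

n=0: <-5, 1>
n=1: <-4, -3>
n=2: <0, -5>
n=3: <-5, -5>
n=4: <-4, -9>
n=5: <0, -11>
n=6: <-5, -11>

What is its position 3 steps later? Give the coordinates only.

<-5, -17>

Differencing gives <+1, -4>, <+4, -2>, <-5, +0>, <+1, -4>, <+4, -2>, <-5, +0>. This is the pattern <+1, -4>, <+4, -2>, <-5, +0> repeated.
step 7: apply <+1, -4> → <-4, -15>
step 8: apply <+4, -2> → <0, -17>
step 9: apply <-5, +0> → <-5, -17>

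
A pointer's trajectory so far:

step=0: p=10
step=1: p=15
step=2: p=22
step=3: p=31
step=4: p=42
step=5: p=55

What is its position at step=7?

Successive displacements: +5, +7, +9, +11, +13 — each changes by +2.
step 6: 55 + 15 → p=70
step 7: 70 + 17 → p=87

p=87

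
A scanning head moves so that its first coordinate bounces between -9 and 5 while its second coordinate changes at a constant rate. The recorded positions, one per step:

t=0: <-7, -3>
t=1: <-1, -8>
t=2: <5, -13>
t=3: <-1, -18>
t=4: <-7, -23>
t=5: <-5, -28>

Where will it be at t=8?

The first coordinate reflects between -9 and 5, moving 6 per step.
  step 6: -5 → 1
  step 7: 1 → 3
  step 8: 3 → -3
The second coordinate changes by -5 each step: at step 8 it is -43.

<-3, -43>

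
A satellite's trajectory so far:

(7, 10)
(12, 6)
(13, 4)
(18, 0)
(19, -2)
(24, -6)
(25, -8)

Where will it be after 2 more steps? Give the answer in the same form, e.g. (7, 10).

(31, -14)

Differencing gives (+5, -4), (+1, -2), (+5, -4), (+1, -2), (+5, -4), (+1, -2). This is the pattern (+5, -4), (+1, -2) repeated.
step 7: apply (+5, -4) → (30, -12)
step 8: apply (+1, -2) → (31, -14)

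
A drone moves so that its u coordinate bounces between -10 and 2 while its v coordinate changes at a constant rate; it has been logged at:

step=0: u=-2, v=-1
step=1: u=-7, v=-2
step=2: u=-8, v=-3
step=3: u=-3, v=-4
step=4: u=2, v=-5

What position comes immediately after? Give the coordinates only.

u=-3, v=-6

The u coordinate reflects between -10 and 2, moving 5 per step.
  step 5: 2 → -3
The v coordinate changes by -1 each step: at step 5 it is -6.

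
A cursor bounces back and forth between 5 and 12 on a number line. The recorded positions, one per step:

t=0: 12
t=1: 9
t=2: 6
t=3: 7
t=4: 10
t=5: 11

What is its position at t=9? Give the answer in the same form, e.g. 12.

11

The value reflects between 5 and 12, moving 3 per step.
  step 6: 11 → 8
  step 7: 8 → 5
  step 8: 5 → 8
  step 9: 8 → 11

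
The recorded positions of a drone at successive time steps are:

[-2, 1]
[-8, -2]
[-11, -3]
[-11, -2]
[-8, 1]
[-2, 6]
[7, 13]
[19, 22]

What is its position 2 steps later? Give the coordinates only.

Successive displacements: [-6, -3], [-3, -1], [+0, +1], [+3, +3], [+6, +5], [+9, +7], [+12, +9] — each changes by [+3, +2].
step 8: [19, 22] + [+15, +11] → [34, 33]
step 9: [34, 33] + [+18, +13] → [52, 46]

[52, 46]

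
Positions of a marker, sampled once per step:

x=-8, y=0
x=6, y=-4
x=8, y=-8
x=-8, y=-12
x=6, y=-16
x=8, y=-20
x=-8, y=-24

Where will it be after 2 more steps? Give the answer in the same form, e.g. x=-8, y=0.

The x coordinate repeats the cycle [-8, 6, 8] with period 3; step 8 mod 3 = 2, giving 8.
The y coordinate changes by -4 each step, so at step 8 it is 0 + 8·(-4) = -32.

x=8, y=-32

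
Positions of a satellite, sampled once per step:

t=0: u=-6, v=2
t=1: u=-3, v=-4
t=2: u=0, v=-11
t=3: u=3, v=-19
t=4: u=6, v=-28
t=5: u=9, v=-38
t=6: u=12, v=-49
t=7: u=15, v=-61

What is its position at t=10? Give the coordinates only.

u=24, v=-103

Taking differences between consecutive positions: (+3,-6), (+3,-7), (+3,-8), (+3,-9), (+3,-10), (+3,-11), (+3,-12). These grow by (+0,-1) each step.
step 8: u=15, v=-61 + (+3,-13) → u=18, v=-74
step 9: u=18, v=-74 + (+3,-14) → u=21, v=-88
step 10: u=21, v=-88 + (+3,-15) → u=24, v=-103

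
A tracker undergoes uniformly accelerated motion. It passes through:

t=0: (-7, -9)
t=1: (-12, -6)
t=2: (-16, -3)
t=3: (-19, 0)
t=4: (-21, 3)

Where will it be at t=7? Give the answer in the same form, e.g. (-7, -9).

(-21, 12)

Taking differences between consecutive positions: (-5, +3), (-4, +3), (-3, +3), (-2, +3). These grow by (+1, +0) each step.
step 5: (-21, 3) + (-1, +3) → (-22, 6)
step 6: (-22, 6) + (+0, +3) → (-22, 9)
step 7: (-22, 9) + (+1, +3) → (-21, 12)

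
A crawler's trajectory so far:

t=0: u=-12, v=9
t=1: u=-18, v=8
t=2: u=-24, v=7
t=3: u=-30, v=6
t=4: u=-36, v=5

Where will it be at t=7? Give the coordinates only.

The position changes by (-6, -1) every step.
step 5: u=-36, v=5 + (-6, -1) → u=-42, v=4
step 6: u=-42, v=4 + (-6, -1) → u=-48, v=3
step 7: u=-48, v=3 + (-6, -1) → u=-54, v=2

u=-54, v=2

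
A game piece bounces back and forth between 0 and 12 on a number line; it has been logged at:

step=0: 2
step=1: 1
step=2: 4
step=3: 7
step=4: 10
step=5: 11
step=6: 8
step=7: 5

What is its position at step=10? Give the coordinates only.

4

The value reflects between 0 and 12, moving 3 per step.
  step 8: 5 → 2
  step 9: 2 → 1
  step 10: 1 → 4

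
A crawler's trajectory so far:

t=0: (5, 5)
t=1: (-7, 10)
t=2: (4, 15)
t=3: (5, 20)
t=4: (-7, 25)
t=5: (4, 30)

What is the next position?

First: cycles through 5, -7, 4 every 3 steps. Step 6 lands at position 0 of the cycle → 5.
Second: linear, +5 per step → 35 at step 6.

(5, 35)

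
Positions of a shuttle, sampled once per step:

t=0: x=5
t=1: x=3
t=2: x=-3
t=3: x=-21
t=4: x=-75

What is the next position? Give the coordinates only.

x=-237

The jumps are -2, -6, -18, -54 — a geometric progression with ratio 3.
step 5: -75 − 162 → x=-237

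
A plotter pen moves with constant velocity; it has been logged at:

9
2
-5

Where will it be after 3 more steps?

Each step adds -7 to the position.
step 3: -5 − 7 → -12
step 4: -12 − 7 → -19
step 5: -19 − 7 → -26

-26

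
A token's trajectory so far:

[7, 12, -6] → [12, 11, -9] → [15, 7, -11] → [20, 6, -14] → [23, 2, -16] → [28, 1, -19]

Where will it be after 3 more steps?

Differencing gives [+5, -1, -3], [+3, -4, -2], [+5, -1, -3], [+3, -4, -2], [+5, -1, -3]. This is the pattern [+5, -1, -3], [+3, -4, -2] repeated.
step 6: apply [+3, -4, -2] → [31, -3, -21]
step 7: apply [+5, -1, -3] → [36, -4, -24]
step 8: apply [+3, -4, -2] → [39, -8, -26]

[39, -8, -26]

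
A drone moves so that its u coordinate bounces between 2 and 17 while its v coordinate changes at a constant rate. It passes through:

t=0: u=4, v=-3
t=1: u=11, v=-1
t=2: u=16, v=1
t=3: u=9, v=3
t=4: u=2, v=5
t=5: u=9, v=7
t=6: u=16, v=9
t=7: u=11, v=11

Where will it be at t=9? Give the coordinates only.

The u coordinate reflects between 2 and 17, moving 7 per step.
  step 8: 11 → 4
  step 9: 4 → 7
The v coordinate changes by +2 each step: at step 9 it is 15.

u=7, v=15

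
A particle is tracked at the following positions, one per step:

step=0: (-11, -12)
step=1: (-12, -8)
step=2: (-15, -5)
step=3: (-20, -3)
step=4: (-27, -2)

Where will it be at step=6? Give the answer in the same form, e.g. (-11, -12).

First differences are (-1, +4), (-3, +3), (-5, +2), (-7, +1); their common second difference is (-2, -1) (constant acceleration).
step 5: (-27, -2) + (-9, +0) → (-36, -2)
step 6: (-36, -2) + (-11, -1) → (-47, -3)

(-47, -3)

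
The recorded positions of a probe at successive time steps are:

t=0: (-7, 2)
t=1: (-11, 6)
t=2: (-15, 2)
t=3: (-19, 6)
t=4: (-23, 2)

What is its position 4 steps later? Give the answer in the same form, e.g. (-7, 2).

(-39, 2)

First: linear, -4 per step → -39 at step 8.
Second: cycles through 2, 6 every 2 steps. Step 8 lands at position 0 of the cycle → 2.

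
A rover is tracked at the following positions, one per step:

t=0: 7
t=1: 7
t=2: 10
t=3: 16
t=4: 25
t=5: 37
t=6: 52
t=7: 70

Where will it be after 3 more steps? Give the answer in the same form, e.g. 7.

142

Successive displacements: +0, +3, +6, +9, +12, +15, +18 — each changes by +3.
step 8: 70 + 21 → 91
step 9: 91 + 24 → 115
step 10: 115 + 27 → 142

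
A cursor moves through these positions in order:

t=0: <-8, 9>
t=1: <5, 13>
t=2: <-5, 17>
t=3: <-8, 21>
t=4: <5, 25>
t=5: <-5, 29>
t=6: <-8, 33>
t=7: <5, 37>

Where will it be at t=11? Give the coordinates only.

First: cycles through -8, 5, -5 every 3 steps. Step 11 lands at position 2 of the cycle → -5.
Second: linear, +4 per step → 53 at step 11.

<-5, 53>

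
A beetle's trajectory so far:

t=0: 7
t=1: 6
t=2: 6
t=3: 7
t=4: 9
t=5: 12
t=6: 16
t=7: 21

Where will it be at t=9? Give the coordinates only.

Taking differences between consecutive positions: -1, +0, +1, +2, +3, +4, +5. These grow by +1 each step.
step 8: 21 + 6 → 27
step 9: 27 + 7 → 34

34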